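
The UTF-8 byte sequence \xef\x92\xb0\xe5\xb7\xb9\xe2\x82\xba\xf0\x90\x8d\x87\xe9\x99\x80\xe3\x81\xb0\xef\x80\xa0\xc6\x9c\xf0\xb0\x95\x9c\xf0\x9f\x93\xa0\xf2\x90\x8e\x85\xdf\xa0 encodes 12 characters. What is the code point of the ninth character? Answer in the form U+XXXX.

Offset 0: leading byte 0xEF = 11101111 → 3-byte char #1 = EF 92 B0.
Offset 3: leading byte 0xE5 = 11100101 → 3-byte char #2 = E5 B7 B9.
Offset 6: leading byte 0xE2 = 11100010 → 3-byte char #3 = E2 82 BA.
Offset 9: leading byte 0xF0 = 11110000 → 4-byte char #4 = F0 90 8D 87.
Offset 13: leading byte 0xE9 = 11101001 → 3-byte char #5 = E9 99 80.
Offset 16: leading byte 0xE3 = 11100011 → 3-byte char #6 = E3 81 B0.
Offset 19: leading byte 0xEF = 11101111 → 3-byte char #7 = EF 80 A0.
Offset 22: leading byte 0xC6 = 11000110 → 2-byte char #8 = C6 9C.
Offset 24: leading byte 0xF0 = 11110000 → 4-byte char #9 = F0 B0 95 9C.
Leading byte 0xF0 = 11110000 matches 11110xxx → 4-byte sequence.
Byte 1: 0xF0 = 11110000, payload 000 (3 bits).
Byte 2: 0xB0 = 10110000 (10xxxxxx ✓), payload 110000.
Byte 3: 0x95 = 10010101 (10xxxxxx ✓), payload 010101.
Byte 4: 0x9C = 10011100 (10xxxxxx ✓), payload 011100.
Concatenate: 000110000010101011100 = 0x3055C (21 bits → U+3055C).

U+3055C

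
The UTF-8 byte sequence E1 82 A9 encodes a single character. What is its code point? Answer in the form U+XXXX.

U+10A9

Leading byte 0xE1 = 11100001 matches 1110xxxx → 3-byte sequence.
Byte 1: 0xE1 = 11100001, payload 0001 (4 bits).
Byte 2: 0x82 = 10000010 (10xxxxxx ✓), payload 000010.
Byte 3: 0xA9 = 10101001 (10xxxxxx ✓), payload 101001.
Concatenate: 0001000010101001 = 0x10A9 (16 bits → U+10A9).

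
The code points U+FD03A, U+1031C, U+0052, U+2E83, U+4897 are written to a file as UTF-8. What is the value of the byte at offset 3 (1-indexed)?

1-indexed offset 3 is 0-indexed offset 2.
U+FD03A → 4-byte form F3 BD 80 BA at offsets 0–3.
Offset 2 falls in char 1's range; it's byte 3 of F3 BD 80 BA = 0x80.

0x80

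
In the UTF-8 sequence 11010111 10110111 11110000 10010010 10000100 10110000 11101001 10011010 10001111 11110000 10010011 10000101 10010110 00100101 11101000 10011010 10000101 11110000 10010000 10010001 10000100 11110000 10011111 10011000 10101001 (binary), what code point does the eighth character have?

U+1F629

Offset 0: leading byte 0xD7 = 11010111 → 2-byte char #1 = D7 B7.
Offset 2: leading byte 0xF0 = 11110000 → 4-byte char #2 = F0 92 84 B0.
Offset 6: leading byte 0xE9 = 11101001 → 3-byte char #3 = E9 9A 8F.
Offset 9: leading byte 0xF0 = 11110000 → 4-byte char #4 = F0 93 85 96.
Offset 13: leading byte 0x25 = 00100101 → 1-byte char #5 = 25.
Offset 14: leading byte 0xE8 = 11101000 → 3-byte char #6 = E8 9A 85.
Offset 17: leading byte 0xF0 = 11110000 → 4-byte char #7 = F0 90 91 84.
Offset 21: leading byte 0xF0 = 11110000 → 4-byte char #8 = F0 9F 98 A9.
Leading byte 0xF0 = 11110000 matches 11110xxx → 4-byte sequence.
Byte 1: 0xF0 = 11110000, payload 000 (3 bits).
Byte 2: 0x9F = 10011111 (10xxxxxx ✓), payload 011111.
Byte 3: 0x98 = 10011000 (10xxxxxx ✓), payload 011000.
Byte 4: 0xA9 = 10101001 (10xxxxxx ✓), payload 101001.
Concatenate: 000011111011000101001 = 0x1F629 (21 bits → U+1F629).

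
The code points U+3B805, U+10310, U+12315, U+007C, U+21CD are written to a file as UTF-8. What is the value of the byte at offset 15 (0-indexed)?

0x8D

U+3B805 → 4-byte form F0 BB A0 85 at offsets 0–3.
U+10310 → 4-byte form F0 90 8C 90 at offsets 4–7.
U+12315 → 4-byte form F0 92 8C 95 at offsets 8–11.
U+007C → 1-byte form 7C at offsets 12–12.
U+21CD → 3-byte form E2 87 8D at offsets 13–15.
Offset 15 falls in char 5's range; it's byte 3 of E2 87 8D = 0x8D.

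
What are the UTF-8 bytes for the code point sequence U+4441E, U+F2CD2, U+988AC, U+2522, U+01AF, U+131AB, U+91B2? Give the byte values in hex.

F1 84 90 9E F3 B2 B3 92 F2 98 A2 AC E2 94 A2 C6 AF F0 93 86 AB E9 86 B2

U+4441E: 4-byte form → F1 84 90 9E.
U+F2CD2: 4-byte form → F3 B2 B3 92.
U+988AC: 4-byte form → F2 98 A2 AC.
U+2522: 3-byte form → E2 94 A2.
U+01AF: 2-byte form → C6 AF.
U+131AB: 4-byte form → F0 93 86 AB.
U+91B2: 3-byte form → E9 86 B2.
Concatenated (24 bytes): F1 84 90 9E F3 B2 B3 92 F2 98 A2 AC E2 94 A2 C6 AF F0 93 86 AB E9 86 B2.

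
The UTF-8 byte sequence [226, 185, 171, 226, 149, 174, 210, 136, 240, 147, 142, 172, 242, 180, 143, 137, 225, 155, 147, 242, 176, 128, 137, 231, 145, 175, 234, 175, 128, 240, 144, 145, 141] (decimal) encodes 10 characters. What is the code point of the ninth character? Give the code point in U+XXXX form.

U+ABC0

Offset 0: leading byte 0xE2 = 11100010 → 3-byte char #1 = E2 B9 AB.
Offset 3: leading byte 0xE2 = 11100010 → 3-byte char #2 = E2 95 AE.
Offset 6: leading byte 0xD2 = 11010010 → 2-byte char #3 = D2 88.
Offset 8: leading byte 0xF0 = 11110000 → 4-byte char #4 = F0 93 8E AC.
Offset 12: leading byte 0xF2 = 11110010 → 4-byte char #5 = F2 B4 8F 89.
Offset 16: leading byte 0xE1 = 11100001 → 3-byte char #6 = E1 9B 93.
Offset 19: leading byte 0xF2 = 11110010 → 4-byte char #7 = F2 B0 80 89.
Offset 23: leading byte 0xE7 = 11100111 → 3-byte char #8 = E7 91 AF.
Offset 26: leading byte 0xEA = 11101010 → 3-byte char #9 = EA AF 80.
Leading byte 0xEA = 11101010 matches 1110xxxx → 3-byte sequence.
Byte 1: 0xEA = 11101010, payload 1010 (4 bits).
Byte 2: 0xAF = 10101111 (10xxxxxx ✓), payload 101111.
Byte 3: 0x80 = 10000000 (10xxxxxx ✓), payload 000000.
Concatenate: 1010101111000000 = 0xABC0 (16 bits → U+ABC0).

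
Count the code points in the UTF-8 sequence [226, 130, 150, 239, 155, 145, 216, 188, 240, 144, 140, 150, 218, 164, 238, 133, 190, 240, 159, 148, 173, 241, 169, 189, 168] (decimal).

Byte at offset 0: 0xE2 = 11100010 → 3-byte char (#1). Advance 3.
Byte at offset 3: 0xEF = 11101111 → 3-byte char (#2). Advance 3.
Byte at offset 6: 0xD8 = 11011000 → 2-byte char (#3). Advance 2.
Byte at offset 8: 0xF0 = 11110000 → 4-byte char (#4). Advance 4.
Byte at offset 12: 0xDA = 11011010 → 2-byte char (#5). Advance 2.
Byte at offset 14: 0xEE = 11101110 → 3-byte char (#6). Advance 3.
Byte at offset 17: 0xF0 = 11110000 → 4-byte char (#7). Advance 4.
Byte at offset 21: 0xF1 = 11110001 → 4-byte char (#8). Advance 4.
Reached end at offset 25 after 8 code points.

8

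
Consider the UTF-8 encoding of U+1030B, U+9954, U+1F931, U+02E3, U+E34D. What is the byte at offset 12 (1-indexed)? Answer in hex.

0xCB

1-indexed offset 12 is 0-indexed offset 11.
U+1030B → 4-byte form F0 90 8C 8B at offsets 0–3.
U+9954 → 3-byte form E9 A5 94 at offsets 4–6.
U+1F931 → 4-byte form F0 9F A4 B1 at offsets 7–10.
U+02E3 → 2-byte form CB A3 at offsets 11–12.
Offset 11 falls in char 4's range; it's byte 1 of CB A3 = 0xCB.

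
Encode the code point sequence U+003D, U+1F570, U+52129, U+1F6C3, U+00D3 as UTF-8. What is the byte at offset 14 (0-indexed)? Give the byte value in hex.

U+003D → 1-byte form 3D at offsets 0–0.
U+1F570 → 4-byte form F0 9F 95 B0 at offsets 1–4.
U+52129 → 4-byte form F1 92 84 A9 at offsets 5–8.
U+1F6C3 → 4-byte form F0 9F 9B 83 at offsets 9–12.
U+00D3 → 2-byte form C3 93 at offsets 13–14.
Offset 14 falls in char 5's range; it's byte 2 of C3 93 = 0x93.

0x93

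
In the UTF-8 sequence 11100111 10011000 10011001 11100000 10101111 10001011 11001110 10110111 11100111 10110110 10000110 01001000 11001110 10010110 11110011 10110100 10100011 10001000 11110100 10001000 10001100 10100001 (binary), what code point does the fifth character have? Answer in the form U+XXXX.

Offset 0: leading byte 0xE7 = 11100111 → 3-byte char #1 = E7 98 99.
Offset 3: leading byte 0xE0 = 11100000 → 3-byte char #2 = E0 AF 8B.
Offset 6: leading byte 0xCE = 11001110 → 2-byte char #3 = CE B7.
Offset 8: leading byte 0xE7 = 11100111 → 3-byte char #4 = E7 B6 86.
Offset 11: leading byte 0x48 = 01001000 → 1-byte char #5 = 48.
Leading byte 0x48 = 01001000 matches 0xxxxxxx → 1-byte sequence.
Byte 1: 0x48 = 01001000, payload 1001000 (7 bits).
Concatenate: 1001000 = 0x48 (7 bits → U+0048).

U+0048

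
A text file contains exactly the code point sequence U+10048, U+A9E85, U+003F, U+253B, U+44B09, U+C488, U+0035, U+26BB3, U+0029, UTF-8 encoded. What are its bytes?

U+10048: 4-byte form → F0 90 81 88.
U+A9E85: 4-byte form → F2 A9 BA 85.
U+003F: 1-byte form → 3F.
U+253B: 3-byte form → E2 94 BB.
U+44B09: 4-byte form → F1 84 AC 89.
U+C488: 3-byte form → EC 92 88.
U+0035: 1-byte form → 35.
U+26BB3: 4-byte form → F0 A6 AE B3.
U+0029: 1-byte form → 29.
Concatenated (25 bytes): F0 90 81 88 F2 A9 BA 85 3F E2 94 BB F1 84 AC 89 EC 92 88 35 F0 A6 AE B3 29.

F0 90 81 88 F2 A9 BA 85 3F E2 94 BB F1 84 AC 89 EC 92 88 35 F0 A6 AE B3 29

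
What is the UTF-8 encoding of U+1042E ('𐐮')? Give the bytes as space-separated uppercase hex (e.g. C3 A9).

F0 90 90 AE

U+1042E = 0x1042E = 66606 decimal. In range U+10000–U+10FFFF → 4-byte form: 11110xxx 10xxxxxx 10xxxxxx 10xxxxxx.
Binary (21 bits): 000010000010000101110.
Split 3+6+6+6: 000 | 010000 | 010000 | 101110.
Byte 1: 11110000 = 0xF0.
Byte 2: 10010000 = 0x90.
Byte 3: 10010000 = 0x90.
Byte 4: 10101110 = 0xAE.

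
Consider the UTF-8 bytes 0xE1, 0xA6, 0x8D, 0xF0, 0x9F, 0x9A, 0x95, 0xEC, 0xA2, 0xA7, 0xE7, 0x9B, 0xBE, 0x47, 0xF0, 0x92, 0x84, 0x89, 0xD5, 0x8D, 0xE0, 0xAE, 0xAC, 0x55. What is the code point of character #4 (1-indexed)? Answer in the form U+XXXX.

Offset 0: leading byte 0xE1 = 11100001 → 3-byte char #1 = E1 A6 8D.
Offset 3: leading byte 0xF0 = 11110000 → 4-byte char #2 = F0 9F 9A 95.
Offset 7: leading byte 0xEC = 11101100 → 3-byte char #3 = EC A2 A7.
Offset 10: leading byte 0xE7 = 11100111 → 3-byte char #4 = E7 9B BE.
Leading byte 0xE7 = 11100111 matches 1110xxxx → 3-byte sequence.
Byte 1: 0xE7 = 11100111, payload 0111 (4 bits).
Byte 2: 0x9B = 10011011 (10xxxxxx ✓), payload 011011.
Byte 3: 0xBE = 10111110 (10xxxxxx ✓), payload 111110.
Concatenate: 0111011011111110 = 0x76FE (16 bits → U+76FE).

U+76FE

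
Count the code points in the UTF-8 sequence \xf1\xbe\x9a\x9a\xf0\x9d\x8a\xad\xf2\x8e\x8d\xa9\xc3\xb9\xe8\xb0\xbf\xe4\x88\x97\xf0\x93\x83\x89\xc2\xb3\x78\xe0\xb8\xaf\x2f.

Byte at offset 0: 0xF1 = 11110001 → 4-byte char (#1). Advance 4.
Byte at offset 4: 0xF0 = 11110000 → 4-byte char (#2). Advance 4.
Byte at offset 8: 0xF2 = 11110010 → 4-byte char (#3). Advance 4.
Byte at offset 12: 0xC3 = 11000011 → 2-byte char (#4). Advance 2.
Byte at offset 14: 0xE8 = 11101000 → 3-byte char (#5). Advance 3.
Byte at offset 17: 0xE4 = 11100100 → 3-byte char (#6). Advance 3.
Byte at offset 20: 0xF0 = 11110000 → 4-byte char (#7). Advance 4.
Byte at offset 24: 0xC2 = 11000010 → 2-byte char (#8). Advance 2.
Byte at offset 26: 0x78 = 01111000 → 1-byte char (#9). Advance 1.
Byte at offset 27: 0xE0 = 11100000 → 3-byte char (#10). Advance 3.
Byte at offset 30: 0x2F = 00101111 → 1-byte char (#11). Advance 1.
Reached end at offset 31 after 11 code points.

11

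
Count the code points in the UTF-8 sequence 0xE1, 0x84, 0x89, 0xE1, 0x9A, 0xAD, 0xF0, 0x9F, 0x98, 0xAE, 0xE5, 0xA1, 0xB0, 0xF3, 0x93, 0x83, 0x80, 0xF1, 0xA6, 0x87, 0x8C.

6

Byte at offset 0: 0xE1 = 11100001 → 3-byte char (#1). Advance 3.
Byte at offset 3: 0xE1 = 11100001 → 3-byte char (#2). Advance 3.
Byte at offset 6: 0xF0 = 11110000 → 4-byte char (#3). Advance 4.
Byte at offset 10: 0xE5 = 11100101 → 3-byte char (#4). Advance 3.
Byte at offset 13: 0xF3 = 11110011 → 4-byte char (#5). Advance 4.
Byte at offset 17: 0xF1 = 11110001 → 4-byte char (#6). Advance 4.
Reached end at offset 21 after 6 code points.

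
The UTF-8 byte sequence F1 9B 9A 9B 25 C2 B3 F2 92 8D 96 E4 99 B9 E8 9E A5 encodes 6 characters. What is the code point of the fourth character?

Offset 0: leading byte 0xF1 = 11110001 → 4-byte char #1 = F1 9B 9A 9B.
Offset 4: leading byte 0x25 = 00100101 → 1-byte char #2 = 25.
Offset 5: leading byte 0xC2 = 11000010 → 2-byte char #3 = C2 B3.
Offset 7: leading byte 0xF2 = 11110010 → 4-byte char #4 = F2 92 8D 96.
Leading byte 0xF2 = 11110010 matches 11110xxx → 4-byte sequence.
Byte 1: 0xF2 = 11110010, payload 010 (3 bits).
Byte 2: 0x92 = 10010010 (10xxxxxx ✓), payload 010010.
Byte 3: 0x8D = 10001101 (10xxxxxx ✓), payload 001101.
Byte 4: 0x96 = 10010110 (10xxxxxx ✓), payload 010110.
Concatenate: 010010010001101010110 = 0x92356 (21 bits → U+92356).

U+92356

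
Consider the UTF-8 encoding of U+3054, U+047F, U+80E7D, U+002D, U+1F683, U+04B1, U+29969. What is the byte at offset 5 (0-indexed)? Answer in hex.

U+3054 → 3-byte form E3 81 94 at offsets 0–2.
U+047F → 2-byte form D1 BF at offsets 3–4.
U+80E7D → 4-byte form F2 80 B9 BD at offsets 5–8.
Offset 5 falls in char 3's range; it's byte 1 of F2 80 B9 BD = 0xF2.

0xF2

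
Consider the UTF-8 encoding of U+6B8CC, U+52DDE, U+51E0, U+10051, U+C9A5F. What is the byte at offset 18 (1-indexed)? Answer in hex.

1-indexed offset 18 is 0-indexed offset 17.
U+6B8CC → 4-byte form F1 AB A3 8C at offsets 0–3.
U+52DDE → 4-byte form F1 92 B7 9E at offsets 4–7.
U+51E0 → 3-byte form E5 87 A0 at offsets 8–10.
U+10051 → 4-byte form F0 90 81 91 at offsets 11–14.
U+C9A5F → 4-byte form F3 89 A9 9F at offsets 15–18.
Offset 17 falls in char 5's range; it's byte 3 of F3 89 A9 9F = 0xA9.

0xA9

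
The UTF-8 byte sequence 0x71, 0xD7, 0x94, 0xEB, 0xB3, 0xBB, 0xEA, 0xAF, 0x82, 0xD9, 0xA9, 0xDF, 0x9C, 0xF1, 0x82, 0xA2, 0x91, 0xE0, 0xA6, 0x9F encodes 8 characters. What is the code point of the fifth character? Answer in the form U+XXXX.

Offset 0: leading byte 0x71 = 01110001 → 1-byte char #1 = 71.
Offset 1: leading byte 0xD7 = 11010111 → 2-byte char #2 = D7 94.
Offset 3: leading byte 0xEB = 11101011 → 3-byte char #3 = EB B3 BB.
Offset 6: leading byte 0xEA = 11101010 → 3-byte char #4 = EA AF 82.
Offset 9: leading byte 0xD9 = 11011001 → 2-byte char #5 = D9 A9.
Leading byte 0xD9 = 11011001 matches 110xxxxx → 2-byte sequence.
Byte 1: 0xD9 = 11011001, payload 11001 (5 bits).
Byte 2: 0xA9 = 10101001 (10xxxxxx ✓), payload 101001.
Concatenate: 11001101001 = 0x669 (11 bits → U+0669).

U+0669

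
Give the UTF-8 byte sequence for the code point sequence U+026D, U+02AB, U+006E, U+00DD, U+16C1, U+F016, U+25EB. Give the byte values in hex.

U+026D: 2-byte form → C9 AD.
U+02AB: 2-byte form → CA AB.
U+006E: 1-byte form → 6E.
U+00DD: 2-byte form → C3 9D.
U+16C1: 3-byte form → E1 9B 81.
U+F016: 3-byte form → EF 80 96.
U+25EB: 3-byte form → E2 97 AB.
Concatenated (16 bytes): C9 AD CA AB 6E C3 9D E1 9B 81 EF 80 96 E2 97 AB.

C9 AD CA AB 6E C3 9D E1 9B 81 EF 80 96 E2 97 AB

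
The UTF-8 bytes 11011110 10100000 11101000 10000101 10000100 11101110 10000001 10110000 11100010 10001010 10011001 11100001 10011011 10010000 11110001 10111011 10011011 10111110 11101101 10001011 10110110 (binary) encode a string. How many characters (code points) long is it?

7

Byte at offset 0: 0xDE = 11011110 → 2-byte char (#1). Advance 2.
Byte at offset 2: 0xE8 = 11101000 → 3-byte char (#2). Advance 3.
Byte at offset 5: 0xEE = 11101110 → 3-byte char (#3). Advance 3.
Byte at offset 8: 0xE2 = 11100010 → 3-byte char (#4). Advance 3.
Byte at offset 11: 0xE1 = 11100001 → 3-byte char (#5). Advance 3.
Byte at offset 14: 0xF1 = 11110001 → 4-byte char (#6). Advance 4.
Byte at offset 18: 0xED = 11101101 → 3-byte char (#7). Advance 3.
Reached end at offset 21 after 7 code points.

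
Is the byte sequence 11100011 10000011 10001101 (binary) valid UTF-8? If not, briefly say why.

valid

Leading byte 0xE3 = 11100011 → 3-byte form.
Continuation bytes 0x83=10000011, 0x8D=10001101 all match 10xxxxxx.
Decoded value 0x30CD is ≥ 0x800 (shortest form) and not a surrogate.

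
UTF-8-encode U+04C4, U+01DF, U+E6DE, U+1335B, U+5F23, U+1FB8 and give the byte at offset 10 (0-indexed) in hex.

U+04C4 → 2-byte form D3 84 at offsets 0–1.
U+01DF → 2-byte form C7 9F at offsets 2–3.
U+E6DE → 3-byte form EE 9B 9E at offsets 4–6.
U+1335B → 4-byte form F0 93 8D 9B at offsets 7–10.
Offset 10 falls in char 4's range; it's byte 4 of F0 93 8D 9B = 0x9B.

0x9B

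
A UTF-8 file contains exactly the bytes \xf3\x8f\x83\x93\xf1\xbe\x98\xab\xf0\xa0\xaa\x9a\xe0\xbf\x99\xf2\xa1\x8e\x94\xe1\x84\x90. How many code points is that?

6

Byte at offset 0: 0xF3 = 11110011 → 4-byte char (#1). Advance 4.
Byte at offset 4: 0xF1 = 11110001 → 4-byte char (#2). Advance 4.
Byte at offset 8: 0xF0 = 11110000 → 4-byte char (#3). Advance 4.
Byte at offset 12: 0xE0 = 11100000 → 3-byte char (#4). Advance 3.
Byte at offset 15: 0xF2 = 11110010 → 4-byte char (#5). Advance 4.
Byte at offset 19: 0xE1 = 11100001 → 3-byte char (#6). Advance 3.
Reached end at offset 22 after 6 code points.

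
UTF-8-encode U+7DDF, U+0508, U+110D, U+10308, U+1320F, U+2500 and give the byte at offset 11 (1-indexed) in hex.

0x8C

1-indexed offset 11 is 0-indexed offset 10.
U+7DDF → 3-byte form E7 B7 9F at offsets 0–2.
U+0508 → 2-byte form D4 88 at offsets 3–4.
U+110D → 3-byte form E1 84 8D at offsets 5–7.
U+10308 → 4-byte form F0 90 8C 88 at offsets 8–11.
Offset 10 falls in char 4's range; it's byte 3 of F0 90 8C 88 = 0x8C.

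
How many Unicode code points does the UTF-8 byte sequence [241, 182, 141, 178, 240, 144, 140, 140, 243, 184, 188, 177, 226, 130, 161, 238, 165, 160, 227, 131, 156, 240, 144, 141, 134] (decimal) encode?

7

Byte at offset 0: 0xF1 = 11110001 → 4-byte char (#1). Advance 4.
Byte at offset 4: 0xF0 = 11110000 → 4-byte char (#2). Advance 4.
Byte at offset 8: 0xF3 = 11110011 → 4-byte char (#3). Advance 4.
Byte at offset 12: 0xE2 = 11100010 → 3-byte char (#4). Advance 3.
Byte at offset 15: 0xEE = 11101110 → 3-byte char (#5). Advance 3.
Byte at offset 18: 0xE3 = 11100011 → 3-byte char (#6). Advance 3.
Byte at offset 21: 0xF0 = 11110000 → 4-byte char (#7). Advance 4.
Reached end at offset 25 after 7 code points.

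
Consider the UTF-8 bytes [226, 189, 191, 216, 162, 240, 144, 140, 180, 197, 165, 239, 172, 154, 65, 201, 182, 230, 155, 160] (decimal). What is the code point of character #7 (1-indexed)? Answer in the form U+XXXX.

U+0276

Offset 0: leading byte 0xE2 = 11100010 → 3-byte char #1 = E2 BD BF.
Offset 3: leading byte 0xD8 = 11011000 → 2-byte char #2 = D8 A2.
Offset 5: leading byte 0xF0 = 11110000 → 4-byte char #3 = F0 90 8C B4.
Offset 9: leading byte 0xC5 = 11000101 → 2-byte char #4 = C5 A5.
Offset 11: leading byte 0xEF = 11101111 → 3-byte char #5 = EF AC 9A.
Offset 14: leading byte 0x41 = 01000001 → 1-byte char #6 = 41.
Offset 15: leading byte 0xC9 = 11001001 → 2-byte char #7 = C9 B6.
Leading byte 0xC9 = 11001001 matches 110xxxxx → 2-byte sequence.
Byte 1: 0xC9 = 11001001, payload 01001 (5 bits).
Byte 2: 0xB6 = 10110110 (10xxxxxx ✓), payload 110110.
Concatenate: 01001110110 = 0x276 (11 bits → U+0276).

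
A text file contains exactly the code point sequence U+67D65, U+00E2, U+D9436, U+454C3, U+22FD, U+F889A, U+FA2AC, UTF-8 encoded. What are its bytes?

U+67D65: 4-byte form → F1 A7 B5 A5.
U+00E2: 2-byte form → C3 A2.
U+D9436: 4-byte form → F3 99 90 B6.
U+454C3: 4-byte form → F1 85 93 83.
U+22FD: 3-byte form → E2 8B BD.
U+F889A: 4-byte form → F3 B8 A2 9A.
U+FA2AC: 4-byte form → F3 BA 8A AC.
Concatenated (25 bytes): F1 A7 B5 A5 C3 A2 F3 99 90 B6 F1 85 93 83 E2 8B BD F3 B8 A2 9A F3 BA 8A AC.

F1 A7 B5 A5 C3 A2 F3 99 90 B6 F1 85 93 83 E2 8B BD F3 B8 A2 9A F3 BA 8A AC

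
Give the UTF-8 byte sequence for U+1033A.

F0 90 8C BA

U+1033A = 0x1033A = 66362 decimal. In range U+10000–U+10FFFF → 4-byte form: 11110xxx 10xxxxxx 10xxxxxx 10xxxxxx.
Binary (21 bits): 000010000001100111010.
Split 3+6+6+6: 000 | 010000 | 001100 | 111010.
Byte 1: 11110000 = 0xF0.
Byte 2: 10010000 = 0x90.
Byte 3: 10001100 = 0x8C.
Byte 4: 10111010 = 0xBA.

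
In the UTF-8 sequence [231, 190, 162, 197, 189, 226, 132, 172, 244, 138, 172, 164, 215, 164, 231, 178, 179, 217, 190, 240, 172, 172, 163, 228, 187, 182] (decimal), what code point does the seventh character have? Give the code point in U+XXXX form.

U+067E

Offset 0: leading byte 0xE7 = 11100111 → 3-byte char #1 = E7 BE A2.
Offset 3: leading byte 0xC5 = 11000101 → 2-byte char #2 = C5 BD.
Offset 5: leading byte 0xE2 = 11100010 → 3-byte char #3 = E2 84 AC.
Offset 8: leading byte 0xF4 = 11110100 → 4-byte char #4 = F4 8A AC A4.
Offset 12: leading byte 0xD7 = 11010111 → 2-byte char #5 = D7 A4.
Offset 14: leading byte 0xE7 = 11100111 → 3-byte char #6 = E7 B2 B3.
Offset 17: leading byte 0xD9 = 11011001 → 2-byte char #7 = D9 BE.
Leading byte 0xD9 = 11011001 matches 110xxxxx → 2-byte sequence.
Byte 1: 0xD9 = 11011001, payload 11001 (5 bits).
Byte 2: 0xBE = 10111110 (10xxxxxx ✓), payload 111110.
Concatenate: 11001111110 = 0x67E (11 bits → U+067E).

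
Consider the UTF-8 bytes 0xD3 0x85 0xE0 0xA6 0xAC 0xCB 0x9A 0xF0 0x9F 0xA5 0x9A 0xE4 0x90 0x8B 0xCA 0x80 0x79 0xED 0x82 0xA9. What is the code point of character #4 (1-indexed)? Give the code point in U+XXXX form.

U+1F95A

Offset 0: leading byte 0xD3 = 11010011 → 2-byte char #1 = D3 85.
Offset 2: leading byte 0xE0 = 11100000 → 3-byte char #2 = E0 A6 AC.
Offset 5: leading byte 0xCB = 11001011 → 2-byte char #3 = CB 9A.
Offset 7: leading byte 0xF0 = 11110000 → 4-byte char #4 = F0 9F A5 9A.
Leading byte 0xF0 = 11110000 matches 11110xxx → 4-byte sequence.
Byte 1: 0xF0 = 11110000, payload 000 (3 bits).
Byte 2: 0x9F = 10011111 (10xxxxxx ✓), payload 011111.
Byte 3: 0xA5 = 10100101 (10xxxxxx ✓), payload 100101.
Byte 4: 0x9A = 10011010 (10xxxxxx ✓), payload 011010.
Concatenate: 000011111100101011010 = 0x1F95A (21 bits → U+1F95A).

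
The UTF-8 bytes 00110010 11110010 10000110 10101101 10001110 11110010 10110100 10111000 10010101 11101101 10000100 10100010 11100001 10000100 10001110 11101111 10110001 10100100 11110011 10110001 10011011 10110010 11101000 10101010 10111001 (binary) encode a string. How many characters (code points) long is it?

Byte at offset 0: 0x32 = 00110010 → 1-byte char (#1). Advance 1.
Byte at offset 1: 0xF2 = 11110010 → 4-byte char (#2). Advance 4.
Byte at offset 5: 0xF2 = 11110010 → 4-byte char (#3). Advance 4.
Byte at offset 9: 0xED = 11101101 → 3-byte char (#4). Advance 3.
Byte at offset 12: 0xE1 = 11100001 → 3-byte char (#5). Advance 3.
Byte at offset 15: 0xEF = 11101111 → 3-byte char (#6). Advance 3.
Byte at offset 18: 0xF3 = 11110011 → 4-byte char (#7). Advance 4.
Byte at offset 22: 0xE8 = 11101000 → 3-byte char (#8). Advance 3.
Reached end at offset 25 after 8 code points.

8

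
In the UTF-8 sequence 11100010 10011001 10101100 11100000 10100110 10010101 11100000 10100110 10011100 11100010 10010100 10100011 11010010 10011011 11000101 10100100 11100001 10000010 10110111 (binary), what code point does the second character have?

Offset 0: leading byte 0xE2 = 11100010 → 3-byte char #1 = E2 99 AC.
Offset 3: leading byte 0xE0 = 11100000 → 3-byte char #2 = E0 A6 95.
Leading byte 0xE0 = 11100000 matches 1110xxxx → 3-byte sequence.
Byte 1: 0xE0 = 11100000, payload 0000 (4 bits).
Byte 2: 0xA6 = 10100110 (10xxxxxx ✓), payload 100110.
Byte 3: 0x95 = 10010101 (10xxxxxx ✓), payload 010101.
Concatenate: 0000100110010101 = 0x995 (16 bits → U+0995).

U+0995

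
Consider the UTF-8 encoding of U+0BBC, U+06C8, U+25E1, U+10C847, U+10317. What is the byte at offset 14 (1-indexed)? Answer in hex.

0x90

1-indexed offset 14 is 0-indexed offset 13.
U+0BBC → 3-byte form E0 AE BC at offsets 0–2.
U+06C8 → 2-byte form DB 88 at offsets 3–4.
U+25E1 → 3-byte form E2 97 A1 at offsets 5–7.
U+10C847 → 4-byte form F4 8C A1 87 at offsets 8–11.
U+10317 → 4-byte form F0 90 8C 97 at offsets 12–15.
Offset 13 falls in char 5's range; it's byte 2 of F0 90 8C 97 = 0x90.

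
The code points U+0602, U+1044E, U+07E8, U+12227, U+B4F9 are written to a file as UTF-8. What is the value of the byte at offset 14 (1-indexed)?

1-indexed offset 14 is 0-indexed offset 13.
U+0602 → 2-byte form D8 82 at offsets 0–1.
U+1044E → 4-byte form F0 90 91 8E at offsets 2–5.
U+07E8 → 2-byte form DF A8 at offsets 6–7.
U+12227 → 4-byte form F0 92 88 A7 at offsets 8–11.
U+B4F9 → 3-byte form EB 93 B9 at offsets 12–14.
Offset 13 falls in char 5's range; it's byte 2 of EB 93 B9 = 0x93.

0x93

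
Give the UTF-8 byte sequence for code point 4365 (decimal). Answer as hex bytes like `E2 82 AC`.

E1 84 8D

U+110D = 0x110D = 4365 decimal. In range U+0800–U+FFFF → 3-byte form: 1110xxxx 10xxxxxx 10xxxxxx.
Binary (16 bits): 0001000100001101.
Split 4+6+6: 0001 | 000100 | 001101.
Byte 1: 11100001 = 0xE1.
Byte 2: 10000100 = 0x84.
Byte 3: 10001101 = 0x8D.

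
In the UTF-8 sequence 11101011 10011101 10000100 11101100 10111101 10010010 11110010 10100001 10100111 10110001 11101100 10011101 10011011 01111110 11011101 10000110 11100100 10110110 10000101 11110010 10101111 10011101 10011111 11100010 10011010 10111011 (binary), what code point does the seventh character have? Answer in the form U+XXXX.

Offset 0: leading byte 0xEB = 11101011 → 3-byte char #1 = EB 9D 84.
Offset 3: leading byte 0xEC = 11101100 → 3-byte char #2 = EC BD 92.
Offset 6: leading byte 0xF2 = 11110010 → 4-byte char #3 = F2 A1 A7 B1.
Offset 10: leading byte 0xEC = 11101100 → 3-byte char #4 = EC 9D 9B.
Offset 13: leading byte 0x7E = 01111110 → 1-byte char #5 = 7E.
Offset 14: leading byte 0xDD = 11011101 → 2-byte char #6 = DD 86.
Offset 16: leading byte 0xE4 = 11100100 → 3-byte char #7 = E4 B6 85.
Leading byte 0xE4 = 11100100 matches 1110xxxx → 3-byte sequence.
Byte 1: 0xE4 = 11100100, payload 0100 (4 bits).
Byte 2: 0xB6 = 10110110 (10xxxxxx ✓), payload 110110.
Byte 3: 0x85 = 10000101 (10xxxxxx ✓), payload 000101.
Concatenate: 0100110110000101 = 0x4D85 (16 bits → U+4D85).

U+4D85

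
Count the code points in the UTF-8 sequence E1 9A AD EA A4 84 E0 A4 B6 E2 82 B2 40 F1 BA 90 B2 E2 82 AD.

Byte at offset 0: 0xE1 = 11100001 → 3-byte char (#1). Advance 3.
Byte at offset 3: 0xEA = 11101010 → 3-byte char (#2). Advance 3.
Byte at offset 6: 0xE0 = 11100000 → 3-byte char (#3). Advance 3.
Byte at offset 9: 0xE2 = 11100010 → 3-byte char (#4). Advance 3.
Byte at offset 12: 0x40 = 01000000 → 1-byte char (#5). Advance 1.
Byte at offset 13: 0xF1 = 11110001 → 4-byte char (#6). Advance 4.
Byte at offset 17: 0xE2 = 11100010 → 3-byte char (#7). Advance 3.
Reached end at offset 20 after 7 code points.

7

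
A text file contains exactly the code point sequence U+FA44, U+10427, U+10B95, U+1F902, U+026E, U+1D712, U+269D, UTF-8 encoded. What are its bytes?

EF A9 84 F0 90 90 A7 F0 90 AE 95 F0 9F A4 82 C9 AE F0 9D 9C 92 E2 9A 9D

U+FA44: 3-byte form → EF A9 84.
U+10427: 4-byte form → F0 90 90 A7.
U+10B95: 4-byte form → F0 90 AE 95.
U+1F902: 4-byte form → F0 9F A4 82.
U+026E: 2-byte form → C9 AE.
U+1D712: 4-byte form → F0 9D 9C 92.
U+269D: 3-byte form → E2 9A 9D.
Concatenated (24 bytes): EF A9 84 F0 90 90 A7 F0 90 AE 95 F0 9F A4 82 C9 AE F0 9D 9C 92 E2 9A 9D.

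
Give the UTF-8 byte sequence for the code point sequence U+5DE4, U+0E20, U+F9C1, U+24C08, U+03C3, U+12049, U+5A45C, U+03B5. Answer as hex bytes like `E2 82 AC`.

E5 B7 A4 E0 B8 A0 EF A7 81 F0 A4 B0 88 CF 83 F0 92 81 89 F1 9A 91 9C CE B5

U+5DE4: 3-byte form → E5 B7 A4.
U+0E20: 3-byte form → E0 B8 A0.
U+F9C1: 3-byte form → EF A7 81.
U+24C08: 4-byte form → F0 A4 B0 88.
U+03C3: 2-byte form → CF 83.
U+12049: 4-byte form → F0 92 81 89.
U+5A45C: 4-byte form → F1 9A 91 9C.
U+03B5: 2-byte form → CE B5.
Concatenated (25 bytes): E5 B7 A4 E0 B8 A0 EF A7 81 F0 A4 B0 88 CF 83 F0 92 81 89 F1 9A 91 9C CE B5.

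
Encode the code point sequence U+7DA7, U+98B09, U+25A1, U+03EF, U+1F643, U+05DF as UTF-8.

U+7DA7: 3-byte form → E7 B6 A7.
U+98B09: 4-byte form → F2 98 AC 89.
U+25A1: 3-byte form → E2 96 A1.
U+03EF: 2-byte form → CF AF.
U+1F643: 4-byte form → F0 9F 99 83.
U+05DF: 2-byte form → D7 9F.
Concatenated (18 bytes): E7 B6 A7 F2 98 AC 89 E2 96 A1 CF AF F0 9F 99 83 D7 9F.

E7 B6 A7 F2 98 AC 89 E2 96 A1 CF AF F0 9F 99 83 D7 9F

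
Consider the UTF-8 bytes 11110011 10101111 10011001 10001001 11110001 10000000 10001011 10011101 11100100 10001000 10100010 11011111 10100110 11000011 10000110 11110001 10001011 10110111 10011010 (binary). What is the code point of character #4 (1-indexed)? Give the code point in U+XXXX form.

U+07E6

Offset 0: leading byte 0xF3 = 11110011 → 4-byte char #1 = F3 AF 99 89.
Offset 4: leading byte 0xF1 = 11110001 → 4-byte char #2 = F1 80 8B 9D.
Offset 8: leading byte 0xE4 = 11100100 → 3-byte char #3 = E4 88 A2.
Offset 11: leading byte 0xDF = 11011111 → 2-byte char #4 = DF A6.
Leading byte 0xDF = 11011111 matches 110xxxxx → 2-byte sequence.
Byte 1: 0xDF = 11011111, payload 11111 (5 bits).
Byte 2: 0xA6 = 10100110 (10xxxxxx ✓), payload 100110.
Concatenate: 11111100110 = 0x7E6 (11 bits → U+07E6).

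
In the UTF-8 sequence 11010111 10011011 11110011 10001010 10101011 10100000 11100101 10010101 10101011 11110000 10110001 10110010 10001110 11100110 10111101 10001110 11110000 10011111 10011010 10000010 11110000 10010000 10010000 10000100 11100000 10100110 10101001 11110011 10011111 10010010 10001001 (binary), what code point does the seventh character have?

U+10404

Offset 0: leading byte 0xD7 = 11010111 → 2-byte char #1 = D7 9B.
Offset 2: leading byte 0xF3 = 11110011 → 4-byte char #2 = F3 8A AB A0.
Offset 6: leading byte 0xE5 = 11100101 → 3-byte char #3 = E5 95 AB.
Offset 9: leading byte 0xF0 = 11110000 → 4-byte char #4 = F0 B1 B2 8E.
Offset 13: leading byte 0xE6 = 11100110 → 3-byte char #5 = E6 BD 8E.
Offset 16: leading byte 0xF0 = 11110000 → 4-byte char #6 = F0 9F 9A 82.
Offset 20: leading byte 0xF0 = 11110000 → 4-byte char #7 = F0 90 90 84.
Leading byte 0xF0 = 11110000 matches 11110xxx → 4-byte sequence.
Byte 1: 0xF0 = 11110000, payload 000 (3 bits).
Byte 2: 0x90 = 10010000 (10xxxxxx ✓), payload 010000.
Byte 3: 0x90 = 10010000 (10xxxxxx ✓), payload 010000.
Byte 4: 0x84 = 10000100 (10xxxxxx ✓), payload 000100.
Concatenate: 000010000010000000100 = 0x10404 (21 bits → U+10404).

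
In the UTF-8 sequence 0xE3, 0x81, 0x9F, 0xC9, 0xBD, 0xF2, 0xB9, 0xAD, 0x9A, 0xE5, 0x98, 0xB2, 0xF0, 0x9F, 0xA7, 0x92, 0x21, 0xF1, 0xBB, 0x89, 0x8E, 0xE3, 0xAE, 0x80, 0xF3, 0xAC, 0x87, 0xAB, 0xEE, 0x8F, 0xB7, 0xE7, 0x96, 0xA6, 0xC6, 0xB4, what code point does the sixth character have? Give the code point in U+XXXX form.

Offset 0: leading byte 0xE3 = 11100011 → 3-byte char #1 = E3 81 9F.
Offset 3: leading byte 0xC9 = 11001001 → 2-byte char #2 = C9 BD.
Offset 5: leading byte 0xF2 = 11110010 → 4-byte char #3 = F2 B9 AD 9A.
Offset 9: leading byte 0xE5 = 11100101 → 3-byte char #4 = E5 98 B2.
Offset 12: leading byte 0xF0 = 11110000 → 4-byte char #5 = F0 9F A7 92.
Offset 16: leading byte 0x21 = 00100001 → 1-byte char #6 = 21.
Leading byte 0x21 = 00100001 matches 0xxxxxxx → 1-byte sequence.
Byte 1: 0x21 = 00100001, payload 0100001 (7 bits).
Concatenate: 0100001 = 0x21 (7 bits → U+0021).

U+0021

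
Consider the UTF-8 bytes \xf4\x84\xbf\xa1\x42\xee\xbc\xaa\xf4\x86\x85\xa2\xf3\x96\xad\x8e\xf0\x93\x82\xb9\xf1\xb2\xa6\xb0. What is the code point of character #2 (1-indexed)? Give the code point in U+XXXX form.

U+0042

Offset 0: leading byte 0xF4 = 11110100 → 4-byte char #1 = F4 84 BF A1.
Offset 4: leading byte 0x42 = 01000010 → 1-byte char #2 = 42.
Leading byte 0x42 = 01000010 matches 0xxxxxxx → 1-byte sequence.
Byte 1: 0x42 = 01000010, payload 1000010 (7 bits).
Concatenate: 1000010 = 0x42 (7 bits → U+0042).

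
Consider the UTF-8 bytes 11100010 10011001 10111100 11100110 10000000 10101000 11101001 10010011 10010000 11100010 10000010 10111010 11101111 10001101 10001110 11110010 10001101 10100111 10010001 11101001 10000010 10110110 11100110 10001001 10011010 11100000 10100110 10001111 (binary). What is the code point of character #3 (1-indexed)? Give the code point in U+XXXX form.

Offset 0: leading byte 0xE2 = 11100010 → 3-byte char #1 = E2 99 BC.
Offset 3: leading byte 0xE6 = 11100110 → 3-byte char #2 = E6 80 A8.
Offset 6: leading byte 0xE9 = 11101001 → 3-byte char #3 = E9 93 90.
Leading byte 0xE9 = 11101001 matches 1110xxxx → 3-byte sequence.
Byte 1: 0xE9 = 11101001, payload 1001 (4 bits).
Byte 2: 0x93 = 10010011 (10xxxxxx ✓), payload 010011.
Byte 3: 0x90 = 10010000 (10xxxxxx ✓), payload 010000.
Concatenate: 1001010011010000 = 0x94D0 (16 bits → U+94D0).

U+94D0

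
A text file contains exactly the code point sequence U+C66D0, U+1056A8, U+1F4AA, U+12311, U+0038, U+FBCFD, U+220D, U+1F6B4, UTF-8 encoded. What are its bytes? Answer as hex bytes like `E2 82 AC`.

F3 86 9B 90 F4 85 9A A8 F0 9F 92 AA F0 92 8C 91 38 F3 BB B3 BD E2 88 8D F0 9F 9A B4

U+C66D0: 4-byte form → F3 86 9B 90.
U+1056A8: 4-byte form → F4 85 9A A8.
U+1F4AA: 4-byte form → F0 9F 92 AA.
U+12311: 4-byte form → F0 92 8C 91.
U+0038: 1-byte form → 38.
U+FBCFD: 4-byte form → F3 BB B3 BD.
U+220D: 3-byte form → E2 88 8D.
U+1F6B4: 4-byte form → F0 9F 9A B4.
Concatenated (28 bytes): F3 86 9B 90 F4 85 9A A8 F0 9F 92 AA F0 92 8C 91 38 F3 BB B3 BD E2 88 8D F0 9F 9A B4.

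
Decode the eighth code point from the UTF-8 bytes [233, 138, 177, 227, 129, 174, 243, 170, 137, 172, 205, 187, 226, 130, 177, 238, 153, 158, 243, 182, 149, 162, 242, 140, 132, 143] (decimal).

U+8C10F

Offset 0: leading byte 0xE9 = 11101001 → 3-byte char #1 = E9 8A B1.
Offset 3: leading byte 0xE3 = 11100011 → 3-byte char #2 = E3 81 AE.
Offset 6: leading byte 0xF3 = 11110011 → 4-byte char #3 = F3 AA 89 AC.
Offset 10: leading byte 0xCD = 11001101 → 2-byte char #4 = CD BB.
Offset 12: leading byte 0xE2 = 11100010 → 3-byte char #5 = E2 82 B1.
Offset 15: leading byte 0xEE = 11101110 → 3-byte char #6 = EE 99 9E.
Offset 18: leading byte 0xF3 = 11110011 → 4-byte char #7 = F3 B6 95 A2.
Offset 22: leading byte 0xF2 = 11110010 → 4-byte char #8 = F2 8C 84 8F.
Leading byte 0xF2 = 11110010 matches 11110xxx → 4-byte sequence.
Byte 1: 0xF2 = 11110010, payload 010 (3 bits).
Byte 2: 0x8C = 10001100 (10xxxxxx ✓), payload 001100.
Byte 3: 0x84 = 10000100 (10xxxxxx ✓), payload 000100.
Byte 4: 0x8F = 10001111 (10xxxxxx ✓), payload 001111.
Concatenate: 010001100000100001111 = 0x8C10F (21 bits → U+8C10F).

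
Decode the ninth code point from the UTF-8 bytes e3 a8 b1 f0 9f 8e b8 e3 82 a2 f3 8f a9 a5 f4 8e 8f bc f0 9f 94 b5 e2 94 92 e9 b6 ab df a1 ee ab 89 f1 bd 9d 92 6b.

U+07E1

Offset 0: leading byte 0xE3 = 11100011 → 3-byte char #1 = E3 A8 B1.
Offset 3: leading byte 0xF0 = 11110000 → 4-byte char #2 = F0 9F 8E B8.
Offset 7: leading byte 0xE3 = 11100011 → 3-byte char #3 = E3 82 A2.
Offset 10: leading byte 0xF3 = 11110011 → 4-byte char #4 = F3 8F A9 A5.
Offset 14: leading byte 0xF4 = 11110100 → 4-byte char #5 = F4 8E 8F BC.
Offset 18: leading byte 0xF0 = 11110000 → 4-byte char #6 = F0 9F 94 B5.
Offset 22: leading byte 0xE2 = 11100010 → 3-byte char #7 = E2 94 92.
Offset 25: leading byte 0xE9 = 11101001 → 3-byte char #8 = E9 B6 AB.
Offset 28: leading byte 0xDF = 11011111 → 2-byte char #9 = DF A1.
Leading byte 0xDF = 11011111 matches 110xxxxx → 2-byte sequence.
Byte 1: 0xDF = 11011111, payload 11111 (5 bits).
Byte 2: 0xA1 = 10100001 (10xxxxxx ✓), payload 100001.
Concatenate: 11111100001 = 0x7E1 (11 bits → U+07E1).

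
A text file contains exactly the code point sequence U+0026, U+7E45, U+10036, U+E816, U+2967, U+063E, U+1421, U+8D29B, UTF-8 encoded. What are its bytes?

26 E7 B9 85 F0 90 80 B6 EE A0 96 E2 A5 A7 D8 BE E1 90 A1 F2 8D 8A 9B

U+0026: 1-byte form → 26.
U+7E45: 3-byte form → E7 B9 85.
U+10036: 4-byte form → F0 90 80 B6.
U+E816: 3-byte form → EE A0 96.
U+2967: 3-byte form → E2 A5 A7.
U+063E: 2-byte form → D8 BE.
U+1421: 3-byte form → E1 90 A1.
U+8D29B: 4-byte form → F2 8D 8A 9B.
Concatenated (23 bytes): 26 E7 B9 85 F0 90 80 B6 EE A0 96 E2 A5 A7 D8 BE E1 90 A1 F2 8D 8A 9B.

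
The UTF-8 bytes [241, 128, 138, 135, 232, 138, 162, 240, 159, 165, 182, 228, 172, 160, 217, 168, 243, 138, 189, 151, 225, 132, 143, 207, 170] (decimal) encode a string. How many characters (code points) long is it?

Byte at offset 0: 0xF1 = 11110001 → 4-byte char (#1). Advance 4.
Byte at offset 4: 0xE8 = 11101000 → 3-byte char (#2). Advance 3.
Byte at offset 7: 0xF0 = 11110000 → 4-byte char (#3). Advance 4.
Byte at offset 11: 0xE4 = 11100100 → 3-byte char (#4). Advance 3.
Byte at offset 14: 0xD9 = 11011001 → 2-byte char (#5). Advance 2.
Byte at offset 16: 0xF3 = 11110011 → 4-byte char (#6). Advance 4.
Byte at offset 20: 0xE1 = 11100001 → 3-byte char (#7). Advance 3.
Byte at offset 23: 0xCF = 11001111 → 2-byte char (#8). Advance 2.
Reached end at offset 25 after 8 code points.

8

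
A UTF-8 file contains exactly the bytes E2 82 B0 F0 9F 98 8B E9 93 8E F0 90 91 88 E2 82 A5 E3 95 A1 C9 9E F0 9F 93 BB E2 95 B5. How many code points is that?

Byte at offset 0: 0xE2 = 11100010 → 3-byte char (#1). Advance 3.
Byte at offset 3: 0xF0 = 11110000 → 4-byte char (#2). Advance 4.
Byte at offset 7: 0xE9 = 11101001 → 3-byte char (#3). Advance 3.
Byte at offset 10: 0xF0 = 11110000 → 4-byte char (#4). Advance 4.
Byte at offset 14: 0xE2 = 11100010 → 3-byte char (#5). Advance 3.
Byte at offset 17: 0xE3 = 11100011 → 3-byte char (#6). Advance 3.
Byte at offset 20: 0xC9 = 11001001 → 2-byte char (#7). Advance 2.
Byte at offset 22: 0xF0 = 11110000 → 4-byte char (#8). Advance 4.
Byte at offset 26: 0xE2 = 11100010 → 3-byte char (#9). Advance 3.
Reached end at offset 29 after 9 code points.

9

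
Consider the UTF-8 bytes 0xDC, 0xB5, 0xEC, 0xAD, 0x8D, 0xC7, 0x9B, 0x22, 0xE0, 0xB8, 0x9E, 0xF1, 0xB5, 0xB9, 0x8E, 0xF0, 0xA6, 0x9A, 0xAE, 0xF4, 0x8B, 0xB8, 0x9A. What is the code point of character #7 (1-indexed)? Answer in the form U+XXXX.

U+266AE

Offset 0: leading byte 0xDC = 11011100 → 2-byte char #1 = DC B5.
Offset 2: leading byte 0xEC = 11101100 → 3-byte char #2 = EC AD 8D.
Offset 5: leading byte 0xC7 = 11000111 → 2-byte char #3 = C7 9B.
Offset 7: leading byte 0x22 = 00100010 → 1-byte char #4 = 22.
Offset 8: leading byte 0xE0 = 11100000 → 3-byte char #5 = E0 B8 9E.
Offset 11: leading byte 0xF1 = 11110001 → 4-byte char #6 = F1 B5 B9 8E.
Offset 15: leading byte 0xF0 = 11110000 → 4-byte char #7 = F0 A6 9A AE.
Leading byte 0xF0 = 11110000 matches 11110xxx → 4-byte sequence.
Byte 1: 0xF0 = 11110000, payload 000 (3 bits).
Byte 2: 0xA6 = 10100110 (10xxxxxx ✓), payload 100110.
Byte 3: 0x9A = 10011010 (10xxxxxx ✓), payload 011010.
Byte 4: 0xAE = 10101110 (10xxxxxx ✓), payload 101110.
Concatenate: 000100110011010101110 = 0x266AE (21 bits → U+266AE).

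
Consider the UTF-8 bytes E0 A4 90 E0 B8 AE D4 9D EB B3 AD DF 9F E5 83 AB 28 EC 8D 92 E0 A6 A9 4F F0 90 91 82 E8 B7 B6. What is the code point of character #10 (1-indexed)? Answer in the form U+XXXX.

U+004F

Offset 0: leading byte 0xE0 = 11100000 → 3-byte char #1 = E0 A4 90.
Offset 3: leading byte 0xE0 = 11100000 → 3-byte char #2 = E0 B8 AE.
Offset 6: leading byte 0xD4 = 11010100 → 2-byte char #3 = D4 9D.
Offset 8: leading byte 0xEB = 11101011 → 3-byte char #4 = EB B3 AD.
Offset 11: leading byte 0xDF = 11011111 → 2-byte char #5 = DF 9F.
Offset 13: leading byte 0xE5 = 11100101 → 3-byte char #6 = E5 83 AB.
Offset 16: leading byte 0x28 = 00101000 → 1-byte char #7 = 28.
Offset 17: leading byte 0xEC = 11101100 → 3-byte char #8 = EC 8D 92.
Offset 20: leading byte 0xE0 = 11100000 → 3-byte char #9 = E0 A6 A9.
Offset 23: leading byte 0x4F = 01001111 → 1-byte char #10 = 4F.
Leading byte 0x4F = 01001111 matches 0xxxxxxx → 1-byte sequence.
Byte 1: 0x4F = 01001111, payload 1001111 (7 bits).
Concatenate: 1001111 = 0x4F (7 bits → U+004F).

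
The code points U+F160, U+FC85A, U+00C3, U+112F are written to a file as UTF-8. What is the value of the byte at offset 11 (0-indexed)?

U+F160 → 3-byte form EF 85 A0 at offsets 0–2.
U+FC85A → 4-byte form F3 BC A1 9A at offsets 3–6.
U+00C3 → 2-byte form C3 83 at offsets 7–8.
U+112F → 3-byte form E1 84 AF at offsets 9–11.
Offset 11 falls in char 4's range; it's byte 3 of E1 84 AF = 0xAF.

0xAF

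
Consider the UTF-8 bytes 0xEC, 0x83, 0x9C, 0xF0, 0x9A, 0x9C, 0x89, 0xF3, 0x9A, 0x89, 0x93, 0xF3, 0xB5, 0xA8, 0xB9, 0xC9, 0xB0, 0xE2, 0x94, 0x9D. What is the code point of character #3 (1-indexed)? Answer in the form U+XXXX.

U+DA253

Offset 0: leading byte 0xEC = 11101100 → 3-byte char #1 = EC 83 9C.
Offset 3: leading byte 0xF0 = 11110000 → 4-byte char #2 = F0 9A 9C 89.
Offset 7: leading byte 0xF3 = 11110011 → 4-byte char #3 = F3 9A 89 93.
Leading byte 0xF3 = 11110011 matches 11110xxx → 4-byte sequence.
Byte 1: 0xF3 = 11110011, payload 011 (3 bits).
Byte 2: 0x9A = 10011010 (10xxxxxx ✓), payload 011010.
Byte 3: 0x89 = 10001001 (10xxxxxx ✓), payload 001001.
Byte 4: 0x93 = 10010011 (10xxxxxx ✓), payload 010011.
Concatenate: 011011010001001010011 = 0xDA253 (21 bits → U+DA253).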